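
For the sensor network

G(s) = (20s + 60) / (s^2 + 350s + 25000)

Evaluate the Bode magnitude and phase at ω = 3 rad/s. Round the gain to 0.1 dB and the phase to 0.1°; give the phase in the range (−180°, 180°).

-49.4 dB, 42.6°

Substitute s = j3:
Numerator: 20(j3) + 60 = 60 + j60
Denominator: (j3)^2 + 350(j3) + 25000 = 24991 + j1050
|N| = √(60² + 60²) ≈ 84.853, ∠N ≈ 45.00°
|D| = √(24991² + 1050²) ≈ 25013, ∠D ≈ 2.41°
|G| = 84.853 / 25013 ≈ 0.0033924
Gain = 20 log₁₀(0.0033924) ≈ -49.39 dB
∠G = 45.00° − 2.41° = 42.59°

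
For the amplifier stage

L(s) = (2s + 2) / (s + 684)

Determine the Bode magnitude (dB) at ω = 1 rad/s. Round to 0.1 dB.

-47.7 dB

Substitute s = j1:
Numerator: 2(j1) + 2 = 2 + j2
Denominator: (j1) + 684 = 684 + j1
|N| = √(2² + 2²) ≈ 2.8284, ∠N ≈ 45.00°
|D| = √(684² + 1²) ≈ 684, ∠D ≈ 0.08°
|L| = 2.8284 / 684 ≈ 0.0041351
Gain = 20 log₁₀(0.0041351) ≈ -47.67 dB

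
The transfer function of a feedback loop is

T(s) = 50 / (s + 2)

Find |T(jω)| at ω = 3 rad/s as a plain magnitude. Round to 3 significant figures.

13.9

At s = jω = j3:
pole (s+2): 2 + j3 → |·| = √(2²+3²) = √13 ≈ 3.6056, ∠ = arctan(3/2) ≈ 56.31°
|T| = 50 / 3.6056 ≈ 13.867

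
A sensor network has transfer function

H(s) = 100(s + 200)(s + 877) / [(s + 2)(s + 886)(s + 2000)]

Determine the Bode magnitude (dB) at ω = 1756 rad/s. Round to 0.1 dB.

-28.5 dB

At s = jω = j1756:
zero (s+200): 200 + j1756 → |·| = √(200²+1756²) = √3123536 ≈ 1767.4, ∠ = arctan(1756/200) ≈ 83.50°
zero (s+877): 877 + j1756 → |·| = √(877²+1756²) = √3852665 ≈ 1962.8, ∠ = arctan(1756/877) ≈ 63.46°
pole (s+2): 2 + j1756 → |·| = √(2²+1756²) = √3083540 ≈ 1756, ∠ = arctan(1756/2) ≈ 89.93°
pole (s+886): 886 + j1756 → |·| = √(886²+1756²) = √3868532 ≈ 1966.9, ∠ = arctan(1756/886) ≈ 63.23°
pole (s+2000): 2000 + j1756 → |·| = √(2000²+1756²) = √7083536 ≈ 2661.5, ∠ = arctan(1756/2000) ≈ 41.28°
|H| = 100 · 3.4691e+06 / 9.1925e+09 ≈ 0.037738
Gain = 20 log₁₀(0.037738) ≈ -28.46 dB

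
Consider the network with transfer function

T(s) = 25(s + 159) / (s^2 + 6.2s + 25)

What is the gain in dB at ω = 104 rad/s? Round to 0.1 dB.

At s = jω = j104:
zero (s+159): 159 + j104 → |·| = √(159²+104²) = √36097 ≈ 189.99, ∠ = arctan(104/159) ≈ 33.19°
quadratic: (j104)² + 6.2·j104 + 25 = -10791 + j644.8 → |·| ≈ 10810, ∠ ≈ 176.58°
|T| = 25 · 189.99 / 10810 ≈ 0.43938
Gain = 20 log₁₀(0.43938) ≈ -7.14 dB

-7.1 dB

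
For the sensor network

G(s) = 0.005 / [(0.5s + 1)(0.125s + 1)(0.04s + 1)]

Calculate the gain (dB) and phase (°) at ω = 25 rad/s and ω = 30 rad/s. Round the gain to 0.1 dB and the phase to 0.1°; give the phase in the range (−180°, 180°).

At ω = 25 rad/s:
pole (1 + j25·0.5) = 1 + j12.5 → |·| ≈ 12.54, ∠ ≈ 85.43°
pole (1 + j25·0.125) = 1 + j3.125 → |·| ≈ 3.2811, ∠ ≈ 72.26°
pole (1 + j25·0.04) = 1 + j1 → |·| ≈ 1.4142, ∠ ≈ 45.00°
|G| = 0.005 · 1 / (12.54 · 3.2811 · 1.4142) ≈ 8.5929e-05
Gain = 20 log₁₀(8.5929e-05) ≈ -81.32 dB
∠G = (0°) − (85.43° + 72.26° + 45.00°) = -202.69° ≡ 157.31° (principal value)

At ω = 30 rad/s:
pole (1 + j30·0.5) = 1 + j15 → |·| ≈ 15.033, ∠ ≈ 86.19°
pole (1 + j30·0.125) = 1 + j3.75 → |·| ≈ 3.881, ∠ ≈ 75.07°
pole (1 + j30·0.04) = 1 + j1.2 → |·| ≈ 1.562, ∠ ≈ 50.19°
|G| = 0.005 · 1 / (15.033 · 3.881 · 1.562) ≈ 5.4866e-05
Gain = 20 log₁₀(5.4866e-05) ≈ -85.21 dB
∠G = (0°) − (86.19° + 75.07° + 50.19°) = -211.45° ≡ 148.55° (principal value)

ω = 25: -81.3 dB, 157.3°; ω = 30: -85.2 dB, 148.6°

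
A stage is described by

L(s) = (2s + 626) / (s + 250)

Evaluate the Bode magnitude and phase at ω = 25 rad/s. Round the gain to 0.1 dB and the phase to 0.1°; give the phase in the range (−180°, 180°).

8.0 dB, -1.1°

Substitute s = j25:
Numerator: 2(j25) + 626 = 626 + j50
Denominator: (j25) + 250 = 250 + j25
|N| = √(626² + 50²) ≈ 627.99, ∠N ≈ 4.57°
|D| = √(250² + 25²) ≈ 251.25, ∠D ≈ 5.71°
|L| = 627.99 / 251.25 ≈ 2.4995
Gain = 20 log₁₀(2.4995) ≈ 7.96 dB
∠L = 4.57° − 5.71° = -1.14°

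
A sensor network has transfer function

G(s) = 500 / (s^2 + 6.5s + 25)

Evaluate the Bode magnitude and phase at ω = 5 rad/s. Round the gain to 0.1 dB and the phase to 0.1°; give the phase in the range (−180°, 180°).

At s = jω = j5:
quadratic: (j5)² + 6.5·j5 + 25 = 0 + j32.5 → |·| ≈ 32.5, ∠ ≈ 90.00°
|G| = 500 / 32.5 ≈ 15.385
Gain = 20 log₁₀(15.385) ≈ 23.74 dB
∠G = 0.00° − 90.00° = -90.00°

23.7 dB, -90.0°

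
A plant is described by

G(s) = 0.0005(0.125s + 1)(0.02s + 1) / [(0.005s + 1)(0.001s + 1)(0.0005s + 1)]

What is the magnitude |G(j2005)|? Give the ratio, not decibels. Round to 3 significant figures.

At ω = 2005 rad/s:
zero (1 + j2005·0.125) = 1 + j250.625 → |·| ≈ 250.63, ∠ ≈ 89.77°
zero (1 + j2005·0.02) = 1 + j40.1 → |·| ≈ 40.112, ∠ ≈ 88.57°
pole (1 + j2005·0.005) = 1 + j10.025 → |·| ≈ 10.075, ∠ ≈ 84.30°
pole (1 + j2005·0.001) = 1 + j2.005 → |·| ≈ 2.2405, ∠ ≈ 63.49°
pole (1 + j2005·0.0005) = 1 + j1.0025 → |·| ≈ 1.416, ∠ ≈ 45.07°
|G| = 0.0005 · 250.63 · 40.112 / (10.075 · 2.2405 · 1.416) ≈ 0.15726

0.157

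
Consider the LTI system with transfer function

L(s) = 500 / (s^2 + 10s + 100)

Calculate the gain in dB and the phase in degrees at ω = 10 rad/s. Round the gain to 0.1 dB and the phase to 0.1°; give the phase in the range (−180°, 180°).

14.0 dB, -90.0°

At s = jω = j10:
quadratic: (j10)² + 10·j10 + 100 = 0 + j100 → |·| ≈ 100, ∠ ≈ 90.00°
|L| = 500 / 100 ≈ 5
Gain = 20 log₁₀(5) ≈ 13.98 dB
∠L = 0.00° − 90.00° = -90.00°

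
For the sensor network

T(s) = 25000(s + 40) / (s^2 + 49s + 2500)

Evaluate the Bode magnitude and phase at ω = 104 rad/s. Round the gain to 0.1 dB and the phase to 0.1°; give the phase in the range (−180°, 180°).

49.1 dB, -79.5°

At s = jω = j104:
zero (s+40): 40 + j104 → |·| = √(40²+104²) = √12416 ≈ 111.43, ∠ = arctan(104/40) ≈ 68.96°
quadratic: (j104)² + 49·j104 + 2500 = -8316 + j5096 → |·| ≈ 9753.2, ∠ ≈ 148.50°
|T| = 25000 · 111.43 / 9753.2 ≈ 285.62
Gain = 20 log₁₀(285.62) ≈ 49.12 dB
∠T = 68.96° − 148.50° = -79.54°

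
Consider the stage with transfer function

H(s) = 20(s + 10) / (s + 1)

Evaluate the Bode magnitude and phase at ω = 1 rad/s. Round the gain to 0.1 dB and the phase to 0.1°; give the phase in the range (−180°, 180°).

43.1 dB, -39.3°

At s = jω = j1:
zero (s+10): 10 + j1 → |·| = √(10²+1²) = √101 ≈ 10.05, ∠ = arctan(1/10) ≈ 5.71°
pole (s+1): 1 + j1 → |·| = √(1²+1²) = √2 ≈ 1.4142, ∠ = arctan(1/1) ≈ 45.00°
|H| = 20 · 10.05 / 1.4142 ≈ 142.13
Gain = 20 log₁₀(142.13) ≈ 43.05 dB
∠H = 5.71° − 45.00° = -39.29°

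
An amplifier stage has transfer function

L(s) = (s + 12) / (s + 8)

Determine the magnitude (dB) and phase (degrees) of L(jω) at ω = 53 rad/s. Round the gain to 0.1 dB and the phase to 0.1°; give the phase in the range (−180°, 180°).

0.1 dB, -4.2°

At s = jω = j53:
zero (s+12): 12 + j53 → |·| = √(12²+53²) = √2953 ≈ 54.342, ∠ = arctan(53/12) ≈ 77.24°
pole (s+8): 8 + j53 → |·| = √(8²+53²) = √2873 ≈ 53.6, ∠ = arctan(53/8) ≈ 81.42°
|L| = 1 · 54.342 / 53.6 ≈ 1.0138
Gain = 20 log₁₀(1.0138) ≈ 0.12 dB
∠L = 77.24° − 81.42° = -4.18°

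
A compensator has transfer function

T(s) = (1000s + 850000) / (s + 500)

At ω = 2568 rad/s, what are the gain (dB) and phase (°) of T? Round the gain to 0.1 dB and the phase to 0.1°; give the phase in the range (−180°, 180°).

60.3 dB, -7.3°

Substitute s = j2568:
Numerator: 1000(j2568) + 850000 = 850000 + j2568000
Denominator: (j2568) + 500 = 500 + j2568
|N| = √(850000² + 2568000²) ≈ 2.705e+06, ∠N ≈ 71.69°
|D| = √(500² + 2568²) ≈ 2616.2, ∠D ≈ 78.98°
|T| = 2.705e+06 / 2616.2 ≈ 1033.9
Gain = 20 log₁₀(1033.9) ≈ 60.29 dB
∠T = 71.69° − 78.98° = -7.29°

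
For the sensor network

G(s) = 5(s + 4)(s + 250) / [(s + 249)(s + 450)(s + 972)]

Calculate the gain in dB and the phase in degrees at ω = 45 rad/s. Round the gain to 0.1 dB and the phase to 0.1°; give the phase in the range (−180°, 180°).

At s = jω = j45:
zero (s+4): 4 + j45 → |·| = √(4²+45²) = √2041 ≈ 45.177, ∠ = arctan(45/4) ≈ 84.92°
zero (s+250): 250 + j45 → |·| = √(250²+45²) = √64525 ≈ 254.02, ∠ = arctan(45/250) ≈ 10.20°
pole (s+249): 249 + j45 → |·| = √(249²+45²) = √64026 ≈ 253.03, ∠ = arctan(45/249) ≈ 10.24°
pole (s+450): 450 + j45 → |·| = √(450²+45²) = √204525 ≈ 452.24, ∠ = arctan(45/450) ≈ 5.71°
pole (s+972): 972 + j45 → |·| = √(972²+45²) = √946809 ≈ 973.04, ∠ = arctan(45/972) ≈ 2.65°
|G| = 5 · 11476 / 1.1135e+08 ≈ 0.00051531
Gain = 20 log₁₀(0.00051531) ≈ -65.76 dB
∠G = 95.12° − 18.60° = 76.52°

-65.8 dB, 76.5°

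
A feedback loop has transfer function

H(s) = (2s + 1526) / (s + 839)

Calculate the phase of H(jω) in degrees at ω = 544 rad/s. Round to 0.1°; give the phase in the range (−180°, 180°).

2.5°

Substitute s = j544:
Numerator: 2(j544) + 1526 = 1526 + j1088
Denominator: (j544) + 839 = 839 + j544
|N| = √(1526² + 1088²) ≈ 1874.1, ∠N ≈ 35.49°
|D| = √(839² + 544²) ≈ 999.93, ∠D ≈ 32.96°
∠H = 35.49° − 32.96° = 2.53°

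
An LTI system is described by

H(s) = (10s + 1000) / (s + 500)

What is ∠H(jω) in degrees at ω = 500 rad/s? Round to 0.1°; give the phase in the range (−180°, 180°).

Substitute s = j500:
Numerator: 10(j500) + 1000 = 1000 + j5000
Denominator: (j500) + 500 = 500 + j500
|N| = √(1000² + 5000²) ≈ 5099, ∠N ≈ 78.69°
|D| = √(500² + 500²) ≈ 707.11, ∠D ≈ 45.00°
∠H = 78.69° − 45.00° = 33.69°

33.7°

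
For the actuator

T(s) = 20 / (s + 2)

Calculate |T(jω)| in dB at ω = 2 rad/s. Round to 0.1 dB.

At s = jω = j2:
pole (s+2): 2 + j2 → |·| = √(2²+2²) = √8 ≈ 2.8284, ∠ = arctan(2/2) ≈ 45.00°
|T| = 20 / 2.8284 ≈ 7.0711
Gain = 20 log₁₀(7.0711) ≈ 16.99 dB

17.0 dB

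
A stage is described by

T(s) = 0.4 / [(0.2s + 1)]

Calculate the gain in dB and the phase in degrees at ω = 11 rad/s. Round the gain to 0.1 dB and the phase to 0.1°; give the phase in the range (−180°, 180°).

-15.6 dB, -65.6°

At ω = 11 rad/s:
pole (1 + j11·0.2) = 1 + j2.2 → |·| ≈ 2.4166, ∠ ≈ 65.56°
|T| = 0.4 · 1 / (2.4166) ≈ 0.16552
Gain = 20 log₁₀(0.16552) ≈ -15.62 dB
∠T = (0°) − (65.56°) = -65.56°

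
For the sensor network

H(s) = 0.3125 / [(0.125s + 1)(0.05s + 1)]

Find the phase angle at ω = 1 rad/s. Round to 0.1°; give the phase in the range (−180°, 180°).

-10.0°

At ω = 1 rad/s:
pole (1 + j1·0.125) = 1 + j0.125 → |·| ≈ 1.0078, ∠ ≈ 7.13°
pole (1 + j1·0.05) = 1 + j0.05 → |·| ≈ 1.0012, ∠ ≈ 2.86°
∠H = (0°) − (7.13° + 2.86°) = -9.99°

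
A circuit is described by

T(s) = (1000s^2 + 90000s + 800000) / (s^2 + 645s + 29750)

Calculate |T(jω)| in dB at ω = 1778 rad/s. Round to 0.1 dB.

59.5 dB

Substitute s = j1778:
Numerator: 1000(j1778)^2 + 90000(j1778) + 800000 = -3160484000 + j160020000
Denominator: (j1778)^2 + 645(j1778) + 29750 = -3131534 + j1146810
|N| = √(3160484000² + 160020000²) ≈ 3.1645e+09, ∠N ≈ 177.10°
|D| = √(3131534² + 1146810²) ≈ 3.3349e+06, ∠D ≈ 159.89°
|T| = 3.1645e+09 / 3.3349e+06 ≈ 948.9
Gain = 20 log₁₀(948.9) ≈ 59.54 dB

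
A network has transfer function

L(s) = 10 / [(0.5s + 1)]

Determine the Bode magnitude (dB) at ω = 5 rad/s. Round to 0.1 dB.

At ω = 5 rad/s:
pole (1 + j5·0.5) = 1 + j2.5 → |·| ≈ 2.6926, ∠ ≈ 68.20°
|L| = 10 · 1 / (2.6926) ≈ 3.7139
Gain = 20 log₁₀(3.7139) ≈ 11.40 dB

11.4 dB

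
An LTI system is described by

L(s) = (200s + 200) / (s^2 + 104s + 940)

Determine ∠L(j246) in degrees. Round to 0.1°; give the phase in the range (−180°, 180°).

-67.0°

Substitute s = j246:
Numerator: 200(j246) + 200 = 200 + j49200
Denominator: (j246)^2 + 104(j246) + 940 = -59576 + j25584
|N| = √(200² + 49200²) ≈ 49200, ∠N ≈ 89.77°
|D| = √(59576² + 25584²) ≈ 64837, ∠D ≈ 156.76°
∠L = 89.77° − 156.76° = -66.99°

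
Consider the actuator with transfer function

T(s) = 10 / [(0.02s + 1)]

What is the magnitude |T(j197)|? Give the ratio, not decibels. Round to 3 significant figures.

At ω = 197 rad/s:
pole (1 + j197·0.02) = 1 + j3.94 → |·| ≈ 4.0649, ∠ ≈ 75.76°
|T| = 10 · 1 / (4.0649) ≈ 2.4601

2.46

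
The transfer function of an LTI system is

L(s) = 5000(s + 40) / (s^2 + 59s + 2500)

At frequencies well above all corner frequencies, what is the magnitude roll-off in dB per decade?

Each pole contributes −20 dB/decade at high frequency; each zero contributes +20 dB/decade.
Net: 1 zero(s) − 2 pole(s) → -20 dB/decade.

-20 dB/decade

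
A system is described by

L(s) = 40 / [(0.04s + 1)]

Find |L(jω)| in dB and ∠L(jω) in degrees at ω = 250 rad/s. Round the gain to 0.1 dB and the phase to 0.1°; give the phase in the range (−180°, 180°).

At ω = 250 rad/s:
pole (1 + j250·0.04) = 1 + j10 → |·| ≈ 10.05, ∠ ≈ 84.29°
|L| = 40 · 1 / (10.05) ≈ 3.9801
Gain = 20 log₁₀(3.9801) ≈ 12.00 dB
∠L = (0°) − (84.29°) = -84.29°

12.0 dB, -84.3°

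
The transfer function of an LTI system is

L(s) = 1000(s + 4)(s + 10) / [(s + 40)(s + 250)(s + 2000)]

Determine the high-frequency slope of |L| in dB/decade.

Each pole contributes −20 dB/decade at high frequency; each zero contributes +20 dB/decade.
Net: 2 zero(s) − 3 pole(s) → -20 dB/decade.

-20 dB/decade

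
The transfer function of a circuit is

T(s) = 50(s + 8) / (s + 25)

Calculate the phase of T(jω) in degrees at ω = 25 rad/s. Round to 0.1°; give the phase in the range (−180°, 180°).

At s = jω = j25:
zero (s+8): 8 + j25 → |·| = √(8²+25²) = √689 ≈ 26.249, ∠ = arctan(25/8) ≈ 72.26°
pole (s+25): 25 + j25 → |·| = √(25²+25²) = √1250 ≈ 35.355, ∠ = arctan(25/25) ≈ 45.00°
∠T = 72.26° − 45.00° = 27.26°

27.3°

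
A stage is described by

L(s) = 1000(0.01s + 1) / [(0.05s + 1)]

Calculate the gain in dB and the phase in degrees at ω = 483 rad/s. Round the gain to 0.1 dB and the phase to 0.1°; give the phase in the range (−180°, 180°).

At ω = 483 rad/s:
zero (1 + j483·0.01) = 1 + j4.83 → |·| ≈ 4.9324, ∠ ≈ 78.30°
pole (1 + j483·0.05) = 1 + j24.15 → |·| ≈ 24.171, ∠ ≈ 87.63°
|L| = 1000 · 4.9324 / (24.171) ≈ 204.06
Gain = 20 log₁₀(204.06) ≈ 46.20 dB
∠L = (78.30°) − (87.63°) = -9.33°

46.2 dB, -9.3°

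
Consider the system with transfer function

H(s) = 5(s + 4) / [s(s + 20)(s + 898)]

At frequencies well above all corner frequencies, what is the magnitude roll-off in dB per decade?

-40 dB/decade

Each pole contributes −20 dB/decade at high frequency; each zero contributes +20 dB/decade.
Net: 1 zero(s) − 3 pole(s) → -40 dB/decade.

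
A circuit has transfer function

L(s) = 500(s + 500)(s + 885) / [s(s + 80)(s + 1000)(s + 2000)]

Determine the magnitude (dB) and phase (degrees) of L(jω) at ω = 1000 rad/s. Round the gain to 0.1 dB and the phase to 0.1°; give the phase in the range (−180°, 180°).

At s = jω = j1000:
zero (s+500): 500 + j1000 → |·| = √(500²+1000²) = √1250000 ≈ 1118, ∠ = arctan(1000/500) ≈ 63.43°
zero (s+885): 885 + j1000 → |·| = √(885²+1000²) = √1783225 ≈ 1335.4, ∠ = arctan(1000/885) ≈ 48.49°
pole (s+80): 80 + j1000 → |·| = √(80²+1000²) = √1006400 ≈ 1003.2, ∠ = arctan(1000/80) ≈ 85.43°
pole (s+1000): 1000 + j1000 → |·| = √(1000²+1000²) = √2000000 ≈ 1414.2, ∠ = arctan(1000/1000) ≈ 45.00°
pole (s+2000): 2000 + j1000 → |·| = √(2000²+1000²) = √5000000 ≈ 2236.1, ∠ = arctan(1000/2000) ≈ 26.57°
pole at origin: |s| = 1000, ∠ = 90.00° (in denominator)
|L| = 500 · 1.493e+06 / 3.1724e+12 ≈ 0.00023531
Gain = 20 log₁₀(0.00023531) ≈ -72.57 dB
∠L = 111.92° − 247.00° = -135.08°

-72.6 dB, -135.1°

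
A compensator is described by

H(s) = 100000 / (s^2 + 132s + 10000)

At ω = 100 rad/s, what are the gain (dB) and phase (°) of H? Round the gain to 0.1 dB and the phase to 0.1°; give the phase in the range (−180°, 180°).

At s = jω = j100:
quadratic: (j100)² + 132·j100 + 10000 = 0 + j13200 → |·| ≈ 13200, ∠ ≈ 90.00°
|H| = 100000 / 13200 ≈ 7.5758
Gain = 20 log₁₀(7.5758) ≈ 17.59 dB
∠H = 0.00° − 90.00° = -90.00°

17.6 dB, -90.0°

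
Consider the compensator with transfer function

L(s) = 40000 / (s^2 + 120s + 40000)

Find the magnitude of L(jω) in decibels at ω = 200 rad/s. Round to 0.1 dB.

4.4 dB

At s = jω = j200:
quadratic: (j200)² + 120·j200 + 40000 = 0 + j24000 → |·| ≈ 24000, ∠ ≈ 90.00°
|L| = 40000 / 24000 ≈ 1.6667
Gain = 20 log₁₀(1.6667) ≈ 4.44 dB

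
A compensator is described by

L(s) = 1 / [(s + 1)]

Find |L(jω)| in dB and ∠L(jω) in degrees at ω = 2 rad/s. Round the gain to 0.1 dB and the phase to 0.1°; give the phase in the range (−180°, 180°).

-7.0 dB, -63.4°

At ω = 2 rad/s:
pole (1 + j2·1) = 1 + j2 → |·| ≈ 2.2361, ∠ ≈ 63.43°
|L| = 1 · 1 / (2.2361) ≈ 0.44721
Gain = 20 log₁₀(0.44721) ≈ -6.99 dB
∠L = (0°) − (63.43°) = -63.43°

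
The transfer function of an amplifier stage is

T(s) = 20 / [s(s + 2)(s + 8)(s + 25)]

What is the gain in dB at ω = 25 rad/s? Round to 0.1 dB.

At s = jω = j25:
pole (s+2): 2 + j25 → |·| = √(2²+25²) = √629 ≈ 25.08, ∠ = arctan(25/2) ≈ 85.43°
pole (s+8): 8 + j25 → |·| = √(8²+25²) = √689 ≈ 26.249, ∠ = arctan(25/8) ≈ 72.26°
pole (s+25): 25 + j25 → |·| = √(25²+25²) = √1250 ≈ 35.355, ∠ = arctan(25/25) ≈ 45.00°
pole at origin: |s| = 25, ∠ = 90.00° (in denominator)
|T| = 20 / 5.8188e+05 ≈ 3.4371e-05
Gain = 20 log₁₀(3.4371e-05) ≈ -89.28 dB

-89.3 dB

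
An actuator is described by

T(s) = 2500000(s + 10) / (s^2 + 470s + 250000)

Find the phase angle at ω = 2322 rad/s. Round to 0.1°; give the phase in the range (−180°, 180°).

-78.3°

At s = jω = j2322:
zero (s+10): 10 + j2322 → |·| = √(10²+2322²) = √5391784 ≈ 2322, ∠ = arctan(2322/10) ≈ 89.75°
quadratic: (j2322)² + 470·j2322 + 250000 = -5141684 + j1091340 → |·| ≈ 5.2562e+06, ∠ ≈ 168.02°
∠T = 89.75° − 168.02° = -78.27°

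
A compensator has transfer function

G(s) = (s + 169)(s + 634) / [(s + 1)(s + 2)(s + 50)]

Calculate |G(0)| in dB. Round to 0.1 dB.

G(0) = 1·169·634 / (1·2·50) ≈ 1071.5
20 log₁₀(1071.5) ≈ 60.60 dB

60.6 dB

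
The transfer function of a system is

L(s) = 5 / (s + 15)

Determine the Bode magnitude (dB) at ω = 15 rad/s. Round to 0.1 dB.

-12.6 dB

At s = jω = j15:
pole (s+15): 15 + j15 → |·| = √(15²+15²) = √450 ≈ 21.213, ∠ = arctan(15/15) ≈ 45.00°
|L| = 5 / 21.213 ≈ 0.2357
Gain = 20 log₁₀(0.2357) ≈ -12.55 dB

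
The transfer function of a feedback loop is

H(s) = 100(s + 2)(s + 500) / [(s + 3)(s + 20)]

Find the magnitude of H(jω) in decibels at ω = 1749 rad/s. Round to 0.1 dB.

40.3 dB

At s = jω = j1749:
zero (s+2): 2 + j1749 → |·| = √(2²+1749²) = √3059005 ≈ 1749, ∠ = arctan(1749/2) ≈ 89.93°
zero (s+500): 500 + j1749 → |·| = √(500²+1749²) = √3309001 ≈ 1819.1, ∠ = arctan(1749/500) ≈ 74.05°
pole (s+3): 3 + j1749 → |·| = √(3²+1749²) = √3059010 ≈ 1749, ∠ = arctan(1749/3) ≈ 89.90°
pole (s+20): 20 + j1749 → |·| = √(20²+1749²) = √3059401 ≈ 1749.1, ∠ = arctan(1749/20) ≈ 89.34°
|H| = 100 · 3.1816e+06 / 3.0592e+06 ≈ 104
Gain = 20 log₁₀(104) ≈ 40.34 dB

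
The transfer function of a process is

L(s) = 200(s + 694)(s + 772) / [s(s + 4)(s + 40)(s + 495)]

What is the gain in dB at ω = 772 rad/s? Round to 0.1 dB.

At s = jω = j772:
zero (s+694): 694 + j772 → |·| = √(694²+772²) = √1077620 ≈ 1038.1, ∠ = arctan(772/694) ≈ 48.05°
zero (s+772): 772 + j772 → |·| = √(772²+772²) = √1191968 ≈ 1091.8, ∠ = arctan(772/772) ≈ 45.00°
pole (s+4): 4 + j772 → |·| = √(4²+772²) = √596000 ≈ 772.01, ∠ = arctan(772/4) ≈ 89.70°
pole (s+40): 40 + j772 → |·| = √(40²+772²) = √597584 ≈ 773.04, ∠ = arctan(772/40) ≈ 87.03°
pole (s+495): 495 + j772 → |·| = √(495²+772²) = √841009 ≈ 917.07, ∠ = arctan(772/495) ≈ 57.33°
pole at origin: |s| = 772, ∠ = 90.00° (in denominator)
|L| = 200 · 1.1334e+06 / 4.2252e+11 ≈ 0.0005365
Gain = 20 log₁₀(0.0005365) ≈ -65.41 dB

-65.4 dB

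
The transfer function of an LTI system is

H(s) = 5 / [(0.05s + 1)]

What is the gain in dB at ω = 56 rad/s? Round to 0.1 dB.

4.5 dB

At ω = 56 rad/s:
pole (1 + j56·0.05) = 1 + j2.8 → |·| ≈ 2.9732, ∠ ≈ 70.35°
|H| = 5 · 1 / (2.9732) ≈ 1.6817
Gain = 20 log₁₀(1.6817) ≈ 4.51 dB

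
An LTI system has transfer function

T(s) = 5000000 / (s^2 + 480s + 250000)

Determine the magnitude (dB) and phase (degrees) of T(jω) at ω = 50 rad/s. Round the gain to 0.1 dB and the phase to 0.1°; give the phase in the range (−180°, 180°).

At s = jω = j50:
quadratic: (j50)² + 480·j50 + 250000 = 247500 + j24000 → |·| ≈ 2.4866e+05, ∠ ≈ 5.54°
|T| = 5000000 / 2.4866e+05 ≈ 20.108
Gain = 20 log₁₀(20.108) ≈ 26.07 dB
∠T = 0.00° − 5.54° = -5.54°

26.1 dB, -5.5°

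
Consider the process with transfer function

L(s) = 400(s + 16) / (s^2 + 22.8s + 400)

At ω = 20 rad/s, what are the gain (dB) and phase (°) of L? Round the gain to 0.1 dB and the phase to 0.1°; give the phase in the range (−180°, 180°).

At s = jω = j20:
zero (s+16): 16 + j20 → |·| = √(16²+20²) = √656 ≈ 25.612, ∠ = arctan(20/16) ≈ 51.34°
quadratic: (j20)² + 22.8·j20 + 400 = 0 + j456 → |·| ≈ 456, ∠ ≈ 90.00°
|L| = 400 · 25.612 / 456 ≈ 22.467
Gain = 20 log₁₀(22.467) ≈ 27.03 dB
∠L = 51.34° − 90.00° = -38.66°

27.0 dB, -38.7°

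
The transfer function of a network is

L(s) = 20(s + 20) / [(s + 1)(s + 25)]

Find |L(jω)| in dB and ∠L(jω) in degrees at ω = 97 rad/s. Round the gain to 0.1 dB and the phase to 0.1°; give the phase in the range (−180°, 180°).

-13.8 dB, -86.6°

At s = jω = j97:
zero (s+20): 20 + j97 → |·| = √(20²+97²) = √9809 ≈ 99.04, ∠ = arctan(97/20) ≈ 78.35°
pole (s+1): 1 + j97 → |·| = √(1²+97²) = √9410 ≈ 97.005, ∠ = arctan(97/1) ≈ 89.41°
pole (s+25): 25 + j97 → |·| = √(25²+97²) = √10034 ≈ 100.17, ∠ = arctan(97/25) ≈ 75.55°
|L| = 20 · 99.04 / 9717 ≈ 0.20385
Gain = 20 log₁₀(0.20385) ≈ -13.81 dB
∠L = 78.35° − 164.96° = -86.61°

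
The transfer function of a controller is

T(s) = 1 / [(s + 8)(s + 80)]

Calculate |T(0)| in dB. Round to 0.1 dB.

T(0) = 1 / (8·80) = 0.0015625
20 log₁₀(0.0015625) ≈ -56.12 dB

-56.1 dB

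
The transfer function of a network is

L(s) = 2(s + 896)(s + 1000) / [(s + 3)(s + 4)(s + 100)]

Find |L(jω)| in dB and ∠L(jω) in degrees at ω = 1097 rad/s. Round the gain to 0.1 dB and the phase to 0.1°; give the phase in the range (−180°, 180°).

-50.0 dB, -166.0°

At s = jω = j1097:
zero (s+896): 896 + j1097 → |·| = √(896²+1097²) = √2006225 ≈ 1416.4, ∠ = arctan(1097/896) ≈ 50.76°
zero (s+1000): 1000 + j1097 → |·| = √(1000²+1097²) = √2203409 ≈ 1484.4, ∠ = arctan(1097/1000) ≈ 47.65°
pole (s+3): 3 + j1097 → |·| = √(3²+1097²) = √1203418 ≈ 1097, ∠ = arctan(1097/3) ≈ 89.84°
pole (s+4): 4 + j1097 → |·| = √(4²+1097²) = √1203425 ≈ 1097, ∠ = arctan(1097/4) ≈ 89.79°
pole (s+100): 100 + j1097 → |·| = √(100²+1097²) = √1213409 ≈ 1101.5, ∠ = arctan(1097/100) ≈ 84.79°
|L| = 2 · 2.1025e+06 / 1.3256e+09 ≈ 0.0031721
Gain = 20 log₁₀(0.0031721) ≈ -49.97 dB
∠L = 98.41° − 264.42° = -166.01°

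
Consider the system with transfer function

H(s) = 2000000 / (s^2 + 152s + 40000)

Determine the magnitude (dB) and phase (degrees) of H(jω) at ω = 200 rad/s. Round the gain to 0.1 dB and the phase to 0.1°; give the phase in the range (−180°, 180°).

36.4 dB, -90.0°

At s = jω = j200:
quadratic: (j200)² + 152·j200 + 40000 = 0 + j30400 → |·| ≈ 30400, ∠ ≈ 90.00°
|H| = 2000000 / 30400 ≈ 65.789
Gain = 20 log₁₀(65.789) ≈ 36.36 dB
∠H = 0.00° − 90.00° = -90.00°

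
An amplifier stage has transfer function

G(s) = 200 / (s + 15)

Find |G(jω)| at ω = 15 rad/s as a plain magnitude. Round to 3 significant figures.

At s = jω = j15:
pole (s+15): 15 + j15 → |·| = √(15²+15²) = √450 ≈ 21.213, ∠ = arctan(15/15) ≈ 45.00°
|G| = 200 / 21.213 ≈ 9.4282

9.43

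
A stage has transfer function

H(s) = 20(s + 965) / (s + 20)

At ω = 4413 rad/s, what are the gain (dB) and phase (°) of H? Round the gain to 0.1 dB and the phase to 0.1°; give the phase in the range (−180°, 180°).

26.2 dB, -12.1°

At s = jω = j4413:
zero (s+965): 965 + j4413 → |·| = √(965²+4413²) = √20405794 ≈ 4517.3, ∠ = arctan(4413/965) ≈ 77.67°
pole (s+20): 20 + j4413 → |·| = √(20²+4413²) = √19474969 ≈ 4413, ∠ = arctan(4413/20) ≈ 89.74°
|H| = 20 · 4517.3 / 4413 ≈ 20.473
Gain = 20 log₁₀(20.473) ≈ 26.22 dB
∠H = 77.67° − 89.74° = -12.07°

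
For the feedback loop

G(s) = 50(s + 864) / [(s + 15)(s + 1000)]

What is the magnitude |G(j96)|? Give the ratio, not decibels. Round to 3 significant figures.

At s = jω = j96:
zero (s+864): 864 + j96 → |·| = √(864²+96²) = √755712 ≈ 869.32, ∠ = arctan(96/864) ≈ 6.34°
pole (s+15): 15 + j96 → |·| = √(15²+96²) = √9441 ≈ 97.165, ∠ = arctan(96/15) ≈ 81.12°
pole (s+1000): 1000 + j96 → |·| = √(1000²+96²) = √1009216 ≈ 1004.6, ∠ = arctan(96/1000) ≈ 5.48°
|G| = 50 · 869.32 / 97612 ≈ 0.44529

0.445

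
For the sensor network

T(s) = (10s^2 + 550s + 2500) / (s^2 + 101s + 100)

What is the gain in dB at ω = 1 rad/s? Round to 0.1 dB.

25.1 dB

Substitute s = j1:
Numerator: 10(j1)^2 + 550(j1) + 2500 = 2490 + j550
Denominator: (j1)^2 + 101(j1) + 100 = 99 + j101
|N| = √(2490² + 550²) ≈ 2550, ∠N ≈ 12.46°
|D| = √(99² + 101²) ≈ 141.43, ∠D ≈ 45.57°
|T| = 2550 / 141.43 ≈ 18.03
Gain = 20 log₁₀(18.03) ≈ 25.12 dB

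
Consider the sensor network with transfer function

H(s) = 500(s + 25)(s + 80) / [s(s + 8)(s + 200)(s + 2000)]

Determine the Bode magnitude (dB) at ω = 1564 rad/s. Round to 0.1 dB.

-78.1 dB

At s = jω = j1564:
zero (s+25): 25 + j1564 → |·| = √(25²+1564²) = √2446721 ≈ 1564.2, ∠ = arctan(1564/25) ≈ 89.08°
zero (s+80): 80 + j1564 → |·| = √(80²+1564²) = √2452496 ≈ 1566, ∠ = arctan(1564/80) ≈ 87.07°
pole (s+8): 8 + j1564 → |·| = √(8²+1564²) = √2446160 ≈ 1564, ∠ = arctan(1564/8) ≈ 89.71°
pole (s+200): 200 + j1564 → |·| = √(200²+1564²) = √2486096 ≈ 1576.7, ∠ = arctan(1564/200) ≈ 82.71°
pole (s+2000): 2000 + j1564 → |·| = √(2000²+1564²) = √6446096 ≈ 2538.9, ∠ = arctan(1564/2000) ≈ 38.03°
pole at origin: |s| = 1564, ∠ = 90.00° (in denominator)
|H| = 500 · 2.4495e+06 / 9.7919e+12 ≈ 0.00012508
Gain = 20 log₁₀(0.00012508) ≈ -78.06 dB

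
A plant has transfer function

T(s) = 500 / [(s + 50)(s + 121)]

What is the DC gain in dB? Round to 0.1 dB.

T(0) = 500 / (50·121) ≈ 0.082645
20 log₁₀(0.082645) ≈ -21.66 dB

-21.7 dB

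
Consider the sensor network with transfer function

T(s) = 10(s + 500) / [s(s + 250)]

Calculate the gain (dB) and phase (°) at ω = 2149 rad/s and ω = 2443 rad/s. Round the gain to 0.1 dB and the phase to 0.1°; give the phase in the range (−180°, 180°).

ω = 2149: -46.5 dB, -96.5°; ω = 2443: -47.6 dB, -95.7°

At s = jω = j2149:
zero (s+500): 500 + j2149 → |·| = √(500²+2149²) = √4868201 ≈ 2206.4, ∠ = arctan(2149/500) ≈ 76.90°
pole (s+250): 250 + j2149 → |·| = √(250²+2149²) = √4680701 ≈ 2163.5, ∠ = arctan(2149/250) ≈ 83.36°
pole at origin: |s| = 2149, ∠ = 90.00° (in denominator)
|T| = 10 · 2206.4 / 4.6494e+06 ≈ 0.0047456
Gain = 20 log₁₀(0.0047456) ≈ -46.47 dB
∠T = 76.90° − 173.36° = -96.46°

At s = jω = j2443:
zero (s+500): 500 + j2443 → |·| = √(500²+2443²) = √6218249 ≈ 2493.6, ∠ = arctan(2443/500) ≈ 78.43°
pole (s+250): 250 + j2443 → |·| = √(250²+2443²) = √6030749 ≈ 2455.8, ∠ = arctan(2443/250) ≈ 84.16°
pole at origin: |s| = 2443, ∠ = 90.00° (in denominator)
|T| = 10 · 2493.6 / 5.9995e+06 ≈ 0.0041563
Gain = 20 log₁₀(0.0041563) ≈ -47.63 dB
∠T = 78.43° − 174.16° = -95.73°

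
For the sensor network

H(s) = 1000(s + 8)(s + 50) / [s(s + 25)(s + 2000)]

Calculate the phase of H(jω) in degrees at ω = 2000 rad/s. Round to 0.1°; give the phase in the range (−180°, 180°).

At s = jω = j2000:
zero (s+8): 8 + j2000 → |·| = √(8²+2000²) = √4000064 ≈ 2000, ∠ = arctan(2000/8) ≈ 89.77°
zero (s+50): 50 + j2000 → |·| = √(50²+2000²) = √4002500 ≈ 2000.6, ∠ = arctan(2000/50) ≈ 88.57°
pole (s+25): 25 + j2000 → |·| = √(25²+2000²) = √4000625 ≈ 2000.2, ∠ = arctan(2000/25) ≈ 89.28°
pole (s+2000): 2000 + j2000 → |·| = √(2000²+2000²) = √8000000 ≈ 2828.4, ∠ = arctan(2000/2000) ≈ 45.00°
pole at origin: |s| = 2000, ∠ = 90.00° (in denominator)
∠H = 178.34° − 224.28° = -45.94°

-45.9°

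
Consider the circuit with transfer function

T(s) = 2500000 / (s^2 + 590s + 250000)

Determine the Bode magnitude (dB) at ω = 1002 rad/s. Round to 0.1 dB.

At s = jω = j1002:
quadratic: (j1002)² + 590·j1002 + 250000 = -754004 + j591180 → |·| ≈ 9.5813e+05, ∠ ≈ 141.90°
|T| = 2500000 / 9.5813e+05 ≈ 2.6092
Gain = 20 log₁₀(2.6092) ≈ 8.33 dB

8.3 dB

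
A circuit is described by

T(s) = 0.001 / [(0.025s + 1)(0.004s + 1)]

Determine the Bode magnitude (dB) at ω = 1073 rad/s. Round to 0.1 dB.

-101.5 dB

At ω = 1073 rad/s:
pole (1 + j1073·0.025) = 1 + j26.825 → |·| ≈ 26.844, ∠ ≈ 87.87°
pole (1 + j1073·0.004) = 1 + j4.292 → |·| ≈ 4.407, ∠ ≈ 76.88°
|T| = 0.001 · 1 / (26.844 · 4.407) ≈ 8.453e-06
Gain = 20 log₁₀(8.453e-06) ≈ -101.46 dB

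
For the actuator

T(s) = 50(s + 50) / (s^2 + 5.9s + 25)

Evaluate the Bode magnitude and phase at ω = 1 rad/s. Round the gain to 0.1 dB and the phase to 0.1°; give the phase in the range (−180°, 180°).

At s = jω = j1:
zero (s+50): 50 + j1 → |·| = √(50²+1²) = √2501 ≈ 50.01, ∠ = arctan(1/50) ≈ 1.15°
quadratic: (j1)² + 5.9·j1 + 25 = 24 + j5.9 → |·| ≈ 24.715, ∠ ≈ 13.81°
|T| = 50 · 50.01 / 24.715 ≈ 101.17
Gain = 20 log₁₀(101.17) ≈ 40.10 dB
∠T = 1.15° − 13.81° = -12.66°

40.1 dB, -12.7°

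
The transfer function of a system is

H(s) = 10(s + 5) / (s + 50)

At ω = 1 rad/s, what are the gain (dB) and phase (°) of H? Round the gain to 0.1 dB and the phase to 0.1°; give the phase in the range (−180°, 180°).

0.2 dB, 10.2°

At s = jω = j1:
zero (s+5): 5 + j1 → |·| = √(5²+1²) = √26 ≈ 5.099, ∠ = arctan(1/5) ≈ 11.31°
pole (s+50): 50 + j1 → |·| = √(50²+1²) = √2501 ≈ 50.01, ∠ = arctan(1/50) ≈ 1.15°
|H| = 10 · 5.099 / 50.01 ≈ 1.0196
Gain = 20 log₁₀(1.0196) ≈ 0.17 dB
∠H = 11.31° − 1.15° = 10.16°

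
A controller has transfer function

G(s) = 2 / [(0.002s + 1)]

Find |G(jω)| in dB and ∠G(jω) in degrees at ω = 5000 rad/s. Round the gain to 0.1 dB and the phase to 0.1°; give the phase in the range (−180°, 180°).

At ω = 5000 rad/s:
pole (1 + j5000·0.002) = 1 + j10 → |·| ≈ 10.05, ∠ ≈ 84.29°
|G| = 2 · 1 / (10.05) ≈ 0.199
Gain = 20 log₁₀(0.199) ≈ -14.02 dB
∠G = (0°) − (84.29°) = -84.29°

-14.0 dB, -84.3°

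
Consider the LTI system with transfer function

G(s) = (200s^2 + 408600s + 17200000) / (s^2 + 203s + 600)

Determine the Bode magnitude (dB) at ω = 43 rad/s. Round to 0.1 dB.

68.8 dB

Substitute s = j43:
Numerator: 200(j43)^2 + 408600(j43) + 17200000 = 16830200 + j17569800
Denominator: (j43)^2 + 203(j43) + 600 = -1249 + j8729
|N| = √(16830200² + 17569800²) ≈ 2.433e+07, ∠N ≈ 46.23°
|D| = √(1249² + 8729²) ≈ 8817.9, ∠D ≈ 98.14°
|G| = 2.433e+07 / 8817.9 ≈ 2759.2
Gain = 20 log₁₀(2759.2) ≈ 68.82 dB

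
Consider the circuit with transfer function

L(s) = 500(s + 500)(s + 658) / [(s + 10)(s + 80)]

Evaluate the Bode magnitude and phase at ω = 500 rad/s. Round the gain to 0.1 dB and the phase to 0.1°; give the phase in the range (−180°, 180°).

At s = jω = j500:
zero (s+500): 500 + j500 → |·| = √(500²+500²) = √500000 ≈ 707.11, ∠ = arctan(500/500) ≈ 45.00°
zero (s+658): 658 + j500 → |·| = √(658²+500²) = √682964 ≈ 826.42, ∠ = arctan(500/658) ≈ 37.23°
pole (s+10): 10 + j500 → |·| = √(10²+500²) = √250100 ≈ 500.1, ∠ = arctan(500/10) ≈ 88.85°
pole (s+80): 80 + j500 → |·| = √(80²+500²) = √256400 ≈ 506.36, ∠ = arctan(500/80) ≈ 80.91°
|L| = 500 · 5.8437e+05 / 2.5323e+05 ≈ 1153.8
Gain = 20 log₁₀(1153.8) ≈ 61.24 dB
∠L = 82.23° − 169.76° = -87.53°

61.2 dB, -87.5°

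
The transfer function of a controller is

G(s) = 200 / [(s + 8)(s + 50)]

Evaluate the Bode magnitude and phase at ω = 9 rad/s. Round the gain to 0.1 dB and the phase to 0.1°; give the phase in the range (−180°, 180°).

-9.7 dB, -58.6°

At s = jω = j9:
pole (s+8): 8 + j9 → |·| = √(8²+9²) = √145 ≈ 12.042, ∠ = arctan(9/8) ≈ 48.37°
pole (s+50): 50 + j9 → |·| = √(50²+9²) = √2581 ≈ 50.804, ∠ = arctan(9/50) ≈ 10.20°
|G| = 200 / 611.78 ≈ 0.32691
Gain = 20 log₁₀(0.32691) ≈ -9.71 dB
∠G = 0.00° − 58.57° = -58.57°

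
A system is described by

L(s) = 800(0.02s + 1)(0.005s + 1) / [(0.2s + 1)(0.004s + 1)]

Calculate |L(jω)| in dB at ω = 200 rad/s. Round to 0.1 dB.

At ω = 200 rad/s:
zero (1 + j200·0.02) = 1 + j4 → |·| ≈ 4.1231, ∠ ≈ 75.96°
zero (1 + j200·0.005) = 1 + j1 → |·| ≈ 1.4142, ∠ ≈ 45.00°
pole (1 + j200·0.2) = 1 + j40 → |·| ≈ 40.012, ∠ ≈ 88.57°
pole (1 + j200·0.004) = 1 + j0.8 → |·| ≈ 1.2806, ∠ ≈ 38.66°
|L| = 800 · 4.1231 · 1.4142 / (40.012 · 1.2806) ≈ 91.038
Gain = 20 log₁₀(91.038) ≈ 39.18 dB

39.2 dB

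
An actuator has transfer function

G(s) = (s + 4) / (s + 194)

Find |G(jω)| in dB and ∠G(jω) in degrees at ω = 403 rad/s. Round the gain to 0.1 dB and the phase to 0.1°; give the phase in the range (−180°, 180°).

Substitute s = j403:
Numerator: (j403) + 4 = 4 + j403
Denominator: (j403) + 194 = 194 + j403
|N| = √(4² + 403²) ≈ 403.02, ∠N ≈ 89.43°
|D| = √(194² + 403²) ≈ 447.26, ∠D ≈ 64.29°
|G| = 403.02 / 447.26 ≈ 0.90109
Gain = 20 log₁₀(0.90109) ≈ -0.90 dB
∠G = 89.43° − 64.29° = 25.14°

-0.9 dB, 25.1°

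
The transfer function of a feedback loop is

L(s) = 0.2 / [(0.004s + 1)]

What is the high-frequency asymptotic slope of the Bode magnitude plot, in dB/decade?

-20 dB/decade

Each pole contributes −20 dB/decade at high frequency; each zero contributes +20 dB/decade.
Net: 0 zero(s) − 1 pole(s) → -20 dB/decade.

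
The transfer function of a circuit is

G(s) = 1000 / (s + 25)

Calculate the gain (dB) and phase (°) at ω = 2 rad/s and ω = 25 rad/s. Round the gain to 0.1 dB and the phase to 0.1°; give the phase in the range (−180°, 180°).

ω = 2: 32.0 dB, -4.6°; ω = 25: 29.0 dB, -45.0°

Substitute s = j2:
Numerator: 1000 = 1000 + j0
Denominator: (j2) + 25 = 25 + j2
|N| = √(1000² + 0²) ≈ 1000, ∠N ≈ 0.00°
|D| = √(25² + 2²) ≈ 25.08, ∠D ≈ 4.57°
|G| = 1000 / 25.08 ≈ 39.872
Gain = 20 log₁₀(39.872) ≈ 32.01 dB
∠G = 0.00° − 4.57° = -4.57°

Substitute s = j25:
Numerator: 1000 = 1000 + j0
Denominator: (j25) + 25 = 25 + j25
|N| = √(1000² + 0²) ≈ 1000, ∠N ≈ 0.00°
|D| = √(25² + 25²) ≈ 35.355, ∠D ≈ 45.00°
|G| = 1000 / 35.355 ≈ 28.285
Gain = 20 log₁₀(28.285) ≈ 29.03 dB
∠G = 0.00° − 45.00° = -45.00°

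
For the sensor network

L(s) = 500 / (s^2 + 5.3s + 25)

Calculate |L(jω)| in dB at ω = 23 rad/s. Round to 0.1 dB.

-0.3 dB

At s = jω = j23:
quadratic: (j23)² + 5.3·j23 + 25 = -504 + j121.9 → |·| ≈ 518.53, ∠ ≈ 166.40°
|L| = 500 / 518.53 ≈ 0.96426
Gain = 20 log₁₀(0.96426) ≈ -0.32 dB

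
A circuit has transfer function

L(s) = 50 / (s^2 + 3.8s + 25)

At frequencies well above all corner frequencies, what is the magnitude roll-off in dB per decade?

-40 dB/decade

Each pole contributes −20 dB/decade at high frequency; each zero contributes +20 dB/decade.
Net: 0 zero(s) − 2 pole(s) → -40 dB/decade.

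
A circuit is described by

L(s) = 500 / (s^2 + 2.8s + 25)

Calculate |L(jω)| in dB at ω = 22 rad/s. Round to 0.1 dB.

0.7 dB

At s = jω = j22:
quadratic: (j22)² + 2.8·j22 + 25 = -459 + j61.6 → |·| ≈ 463.12, ∠ ≈ 172.36°
|L| = 500 / 463.12 ≈ 1.0796
Gain = 20 log₁₀(1.0796) ≈ 0.67 dB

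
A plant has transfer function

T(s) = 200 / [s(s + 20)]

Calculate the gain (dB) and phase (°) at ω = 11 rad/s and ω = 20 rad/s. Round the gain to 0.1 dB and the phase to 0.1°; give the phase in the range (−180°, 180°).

ω = 11: -2.0 dB, -118.8°; ω = 20: -9.0 dB, -135.0°

At s = jω = j11:
pole (s+20): 20 + j11 → |·| = √(20²+11²) = √521 ≈ 22.825, ∠ = arctan(11/20) ≈ 28.81°
pole at origin: |s| = 11, ∠ = 90.00° (in denominator)
|T| = 200 / 251.07 ≈ 0.79659
Gain = 20 log₁₀(0.79659) ≈ -1.98 dB
∠T = 0.00° − 118.81° = -118.81°

At s = jω = j20:
pole (s+20): 20 + j20 → |·| = √(20²+20²) = √800 ≈ 28.284, ∠ = arctan(20/20) ≈ 45.00°
pole at origin: |s| = 20, ∠ = 90.00° (in denominator)
|T| = 200 / 565.68 ≈ 0.35356
Gain = 20 log₁₀(0.35356) ≈ -9.03 dB
∠T = 0.00° − 135.00° = -135.00°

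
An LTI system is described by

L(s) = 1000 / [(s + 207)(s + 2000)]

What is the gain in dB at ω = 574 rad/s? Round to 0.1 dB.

-62.1 dB

At s = jω = j574:
pole (s+207): 207 + j574 → |·| = √(207²+574²) = √372325 ≈ 610.18, ∠ = arctan(574/207) ≈ 70.17°
pole (s+2000): 2000 + j574 → |·| = √(2000²+574²) = √4329476 ≈ 2080.7, ∠ = arctan(574/2000) ≈ 16.01°
|L| = 1000 / 1.2696e+06 ≈ 0.00078765
Gain = 20 log₁₀(0.00078765) ≈ -62.07 dB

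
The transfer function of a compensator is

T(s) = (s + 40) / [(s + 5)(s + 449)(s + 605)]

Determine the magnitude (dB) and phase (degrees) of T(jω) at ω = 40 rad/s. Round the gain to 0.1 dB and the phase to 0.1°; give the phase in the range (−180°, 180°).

At s = jω = j40:
zero (s+40): 40 + j40 → |·| = √(40²+40²) = √3200 ≈ 56.569, ∠ = arctan(40/40) ≈ 45.00°
pole (s+5): 5 + j40 → |·| = √(5²+40²) = √1625 ≈ 40.311, ∠ = arctan(40/5) ≈ 82.87°
pole (s+449): 449 + j40 → |·| = √(449²+40²) = √203201 ≈ 450.78, ∠ = arctan(40/449) ≈ 5.09°
pole (s+605): 605 + j40 → |·| = √(605²+40²) = √367625 ≈ 606.32, ∠ = arctan(40/605) ≈ 3.78°
|T| = 1 · 56.569 / 1.1018e+07 ≈ 5.1342e-06
Gain = 20 log₁₀(5.1342e-06) ≈ -105.79 dB
∠T = 45.00° − 91.74° = -46.74°

-105.8 dB, -46.7°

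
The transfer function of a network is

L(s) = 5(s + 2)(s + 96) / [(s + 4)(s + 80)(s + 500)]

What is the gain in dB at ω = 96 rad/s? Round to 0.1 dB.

At s = jω = j96:
zero (s+2): 2 + j96 → |·| = √(2²+96²) = √9220 ≈ 96.021, ∠ = arctan(96/2) ≈ 88.81°
zero (s+96): 96 + j96 → |·| = √(96²+96²) = √18432 ≈ 135.76, ∠ = arctan(96/96) ≈ 45.00°
pole (s+4): 4 + j96 → |·| = √(4²+96²) = √9232 ≈ 96.083, ∠ = arctan(96/4) ≈ 87.61°
pole (s+80): 80 + j96 → |·| = √(80²+96²) = √15616 ≈ 124.96, ∠ = arctan(96/80) ≈ 50.19°
pole (s+500): 500 + j96 → |·| = √(500²+96²) = √259216 ≈ 509.13, ∠ = arctan(96/500) ≈ 10.87°
|L| = 5 · 13036 / 6.1129e+06 ≈ 0.010663
Gain = 20 log₁₀(0.010663) ≈ -39.44 dB

-39.4 dB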